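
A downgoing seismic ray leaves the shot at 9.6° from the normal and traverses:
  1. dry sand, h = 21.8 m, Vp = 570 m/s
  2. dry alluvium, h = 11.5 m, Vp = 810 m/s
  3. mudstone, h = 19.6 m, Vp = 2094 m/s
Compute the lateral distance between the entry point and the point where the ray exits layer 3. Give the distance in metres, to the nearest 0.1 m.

p = sin θ₁/V₁ = sin 9.6°/570 = 2.9258e-04 s/m is conserved through the stack.
Layer 1: θ = 9.60°; offset = 21.8·tan 9.60° = 3.687 m.
Layer 2: sin θ = p·810 = 0.2370 → θ = 13.71°; offset = 11.5·tan 13.71° = 2.805 m.
Layer 3: sin θ = p·2094 = 0.6127 → θ = 37.78°; offset = 19.6·tan 37.78° = 15.193 m.
Σ offsets = 21.686 m.

21.7 m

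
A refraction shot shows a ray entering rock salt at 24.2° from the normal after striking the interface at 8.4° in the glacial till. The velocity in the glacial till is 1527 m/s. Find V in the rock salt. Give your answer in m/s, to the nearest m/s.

sin 8.4° = 0.1461; sin 24.2° = 0.4099.
V₂ = V₁·(sin θ₂/sin θ₁) = 1527·(0.4099/0.1461) = 4284.91 m/s.

4285 m/s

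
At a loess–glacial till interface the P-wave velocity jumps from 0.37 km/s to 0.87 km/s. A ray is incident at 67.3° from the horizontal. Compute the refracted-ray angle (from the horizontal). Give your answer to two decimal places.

24.85°

Angle from the normal: 90° − 67.3° = 22.7°.
sin θ₁/V₁ = sin θ₂/V₂ ⇒ sin θ₂ = 0.87·sin 22.7°/0.37 = 0.87·0.3859/0.37 = 0.9074.
θ₂ = sin⁻¹(0.9074) = 65.15° (from vertical).
From the interface: 90° − 65.15° = 24.85°.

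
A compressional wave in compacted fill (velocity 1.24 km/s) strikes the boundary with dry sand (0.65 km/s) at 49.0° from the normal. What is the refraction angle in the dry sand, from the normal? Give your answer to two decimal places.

23.30°

sin θ₁/V₁ = sin θ₂/V₂ ⇒ sin θ₂ = 0.65·sin 49.0°/1.24 = 0.65·0.7547/1.24 = 0.3956.
θ₂ = arcsin 0.3956 = 23.30° from the normal.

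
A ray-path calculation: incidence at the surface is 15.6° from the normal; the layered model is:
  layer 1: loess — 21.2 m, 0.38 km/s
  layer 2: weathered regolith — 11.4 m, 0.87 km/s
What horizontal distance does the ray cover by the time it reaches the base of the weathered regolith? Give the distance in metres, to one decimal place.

14.8 m

Apply Snell's law at each interface; in layer i the horizontal offset is hᵢ·tan θᵢ.
Layer 1: θ = 15.60°; offset = 21.2·tan 15.60° = 5.919 m.
Layer 2: sin θ = 0.87·sin 15.6°/0.38 = 0.6157, θ = 38.00°; offset = 11.4·tan 38.00° = 8.907 m.
Total horizontal offset = 14.826 m.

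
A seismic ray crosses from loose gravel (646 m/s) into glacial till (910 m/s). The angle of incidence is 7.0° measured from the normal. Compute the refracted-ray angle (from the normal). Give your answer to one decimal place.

9.9°

sin θ₁/V₁ = sin θ₂/V₂ ⇒ sin θ₂ = 910·sin 7.0°/646 = 910·0.1219/646 = 0.1717.
θ₂ = arcsin 0.1717 = 9.89° from the normal.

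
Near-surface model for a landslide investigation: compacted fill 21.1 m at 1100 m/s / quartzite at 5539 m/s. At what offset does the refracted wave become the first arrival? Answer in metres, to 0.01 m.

51.61 m

x_cross = 2h·√((V₂+V₁)/(V₂−V₁)).
(V₂+V₁)/(V₂−V₁) = (5539+1100)/(5539−1100) = 1.4956; √ = 1.2230.
x_cross = 2·21.1·1.2230 = 51.61 m.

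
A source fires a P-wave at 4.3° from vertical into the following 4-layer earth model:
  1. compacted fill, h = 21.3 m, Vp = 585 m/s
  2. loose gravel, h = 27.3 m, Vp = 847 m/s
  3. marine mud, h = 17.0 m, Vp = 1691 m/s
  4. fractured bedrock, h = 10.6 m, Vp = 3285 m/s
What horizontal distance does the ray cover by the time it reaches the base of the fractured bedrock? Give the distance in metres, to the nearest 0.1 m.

13.3 m

Ray parameter p = sin 4.3° / 585 m/s = 1.2817e-04 s/m.
Layer 1: θ = 4.30°; offset = 21.3·tan 4.30° = 1.602 m.
Layer 2: sin θ = p·847 = 0.1086 → θ = 6.23°; offset = 27.3·tan 6.23° = 2.981 m.
Layer 3: sin θ = p·1691 = 0.2167 → θ = 12.52°; offset = 17.0·tan 12.52° = 3.774 m.
Layer 4: sin θ = p·3285 = 0.4210 → θ = 24.90°; offset = 10.6·tan 24.90° = 4.920 m.
Σ offsets = 13.277 m.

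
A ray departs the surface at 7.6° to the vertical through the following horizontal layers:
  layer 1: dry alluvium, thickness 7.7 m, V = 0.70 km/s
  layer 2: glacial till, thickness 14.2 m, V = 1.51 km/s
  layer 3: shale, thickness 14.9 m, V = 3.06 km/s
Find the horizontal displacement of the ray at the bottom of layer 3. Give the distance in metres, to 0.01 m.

15.81 m

Apply Snell's law at each interface; in layer i the horizontal offset is hᵢ·tan θᵢ.
Layer 1: θ = 7.60°; offset = 7.7·tan 7.60° = 1.0274 m.
Layer 2: sin θ = 1.51·sin 7.6°/0.70 = 0.2853, θ = 16.58°; offset = 14.2·tan 16.58° = 4.2269 m.
Layer 3: sin θ = 3.06·sin 7.6°/0.70 = 0.5781, θ = 35.32°; offset = 14.9·tan 35.32° = 10.5578 m.
Summing the layer offsets gives 15.8121 m.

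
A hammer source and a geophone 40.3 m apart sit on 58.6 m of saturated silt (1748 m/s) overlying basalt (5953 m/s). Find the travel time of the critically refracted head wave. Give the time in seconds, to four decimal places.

t = x/V₂ + 2h·√(V₂²−V₁²)/(V₁V₂).
√(V₂²−V₁²) = √(5953²−1748²) = 5690.6 m/s; delay term = 2·58.6·5690.6/(1748·5953) = 0.06409 s.
t = 40.3/5953 + 0.06409 = 0.07086 s.

0.0709 s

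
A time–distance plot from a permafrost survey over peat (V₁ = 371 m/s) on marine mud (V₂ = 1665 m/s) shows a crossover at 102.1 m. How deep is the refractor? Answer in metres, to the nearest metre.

x_cross = 2h·√((V₂+V₁)/(V₂−V₁)) → h = x_cross / (2·√((V₂+V₁)/(V₂−V₁))).
√((V₂+V₁)/(V₂−V₁)) = √((1665+371)/(1665−371)) = 1.2544.
h = 102.1 / (2·1.2544) = 40.70 m.

41 m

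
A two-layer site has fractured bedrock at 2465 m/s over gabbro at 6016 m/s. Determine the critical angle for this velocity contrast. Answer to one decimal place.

24.2°

At critical incidence the refracted ray runs along the interface (θ₂ = 90°), so sin θ_c = V₁/V₂.
θ_c = arcsin(2465/6016) = arcsin 0.4097 = 24.19°.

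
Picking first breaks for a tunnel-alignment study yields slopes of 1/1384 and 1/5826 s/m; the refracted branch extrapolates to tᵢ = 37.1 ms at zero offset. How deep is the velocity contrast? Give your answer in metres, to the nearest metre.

26 m

h = tᵢ·V₁·V₂ / (2·√(V₂²−V₁²)).
√(V₂²−V₁²) = √(5826² − 1384²) = 5659.2 m/s.
h = 0.0371 s × 1384 × 5826 / (2 × 5659.2) = 26.43 m.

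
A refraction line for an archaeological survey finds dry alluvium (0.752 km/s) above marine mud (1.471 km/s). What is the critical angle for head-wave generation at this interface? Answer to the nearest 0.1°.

30.7°

At critical incidence the refracted ray runs along the interface (θ₂ = 90°), so sin θ_c = V₁/V₂.
θ_c = arcsin(0.752/1.471) = arcsin 0.5112 = 30.74°.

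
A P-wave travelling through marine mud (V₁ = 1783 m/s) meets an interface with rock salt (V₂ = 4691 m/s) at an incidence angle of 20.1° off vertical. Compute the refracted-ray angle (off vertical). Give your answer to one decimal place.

Snell's law: sin θ₂ = (V₂/V₁)·sin θ₁ = (4691/1783)·sin 20.1° = 0.9042.
θ₂ = sin⁻¹(0.9042) = 64.71° (from vertical).

64.7°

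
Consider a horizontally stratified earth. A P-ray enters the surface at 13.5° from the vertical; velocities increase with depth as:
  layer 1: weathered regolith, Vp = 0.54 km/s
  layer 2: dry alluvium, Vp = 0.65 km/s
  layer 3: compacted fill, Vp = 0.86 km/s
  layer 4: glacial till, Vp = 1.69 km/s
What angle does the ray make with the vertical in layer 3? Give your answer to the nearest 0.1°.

Ray parameter p = sin 13.5° / 0.54 = 4.3231e-01 s/km.
sin θ_3 = p·V_3 = 4.3231e-01 × 0.86 = 0.3718.
θ_3 = 21.83° from the vertical.

21.8°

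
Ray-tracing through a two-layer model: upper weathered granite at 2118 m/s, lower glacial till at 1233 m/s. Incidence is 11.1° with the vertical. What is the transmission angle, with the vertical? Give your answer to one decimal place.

6.4°

sin θ₁/V₁ = sin θ₂/V₂ ⇒ sin θ₂ = 1233·sin 11.1°/2118 = 1233·0.1925/2118 = 0.1121.
θ₂ = sin⁻¹(0.1121) = 6.44° (from vertical).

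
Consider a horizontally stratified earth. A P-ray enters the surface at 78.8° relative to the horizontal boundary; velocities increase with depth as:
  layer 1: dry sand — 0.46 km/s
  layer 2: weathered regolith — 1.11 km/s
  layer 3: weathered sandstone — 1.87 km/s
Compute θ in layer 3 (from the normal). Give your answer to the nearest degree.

From the normal: θ₁ = 90° − 78.8° = 11.2°.
Snell's law across each interface conserves sin θ / V, so sin θ_3 = V_3·sin θ₁/V₁.
sin θ_3 = 1.87 × sin 11.2° / 0.46 = 0.7896.
θ_3 = 52.15° from the vertical.

52°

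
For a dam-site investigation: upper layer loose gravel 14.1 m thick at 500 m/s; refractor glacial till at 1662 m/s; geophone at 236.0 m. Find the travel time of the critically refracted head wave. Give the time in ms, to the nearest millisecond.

196 ms

t = x/V₂ + 2h·√(V₂²−V₁²)/(V₁V₂).
√(V₂²−V₁²) = √(1662²−500²) = 1585.0 m/s; delay term = 2·14.1·1585.0/(500·1662) = 0.05379 s.
t = 236.0/1662 + 0.05379 = 0.19578 s.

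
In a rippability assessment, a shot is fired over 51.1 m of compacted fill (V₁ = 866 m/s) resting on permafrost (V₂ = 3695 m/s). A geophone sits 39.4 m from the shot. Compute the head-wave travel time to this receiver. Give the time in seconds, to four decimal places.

t = x/V₂ + 2h·√(V₂²−V₁²)/(V₁V₂).
√(V₂²−V₁²) = √(3695²−866²) = 3592.1 m/s; delay term = 2·51.1·3592.1/(866·3695) = 0.11473 s.
t = 39.4/3695 + 0.11473 = 0.12539 s.

0.1254 s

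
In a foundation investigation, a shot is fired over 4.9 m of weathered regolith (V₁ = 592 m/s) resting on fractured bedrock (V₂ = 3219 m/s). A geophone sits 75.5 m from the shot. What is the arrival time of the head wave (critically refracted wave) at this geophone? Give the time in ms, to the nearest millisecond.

40 ms

t = x/V₂ + 2h·√(V₂²−V₁²)/(V₁V₂).
√(V₂²−V₁²) = √(3219²−592²) = 3164.1 m/s; delay term = 2·4.9·3164.1/(592·3219) = 0.01627 s.
t = 75.5/3219 + 0.01627 = 0.03973 s.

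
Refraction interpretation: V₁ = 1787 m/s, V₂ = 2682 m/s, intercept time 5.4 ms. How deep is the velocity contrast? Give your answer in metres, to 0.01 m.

θ_c = arcsin(1787/2682) = 41.78°; cos θ_c = 0.7457.
tᵢ = 2h cos θ_c/V₁ ⇒ h = tᵢ·V₁/(2 cos θ_c) = 0.0054·1787/(2·0.7457) = 6.47 m.

6.47 m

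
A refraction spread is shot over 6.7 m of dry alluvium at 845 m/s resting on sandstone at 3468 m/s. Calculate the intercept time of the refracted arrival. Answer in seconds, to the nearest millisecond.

θ_c = arcsin(V₁/V₂) = arcsin(845/3468) = 14.10°; cos θ_c = 0.9699.
tᵢ = 2h·cos θ_c / V₁ = 2·6.7·0.9699 / 845 = 0.01538 s.

0.015 s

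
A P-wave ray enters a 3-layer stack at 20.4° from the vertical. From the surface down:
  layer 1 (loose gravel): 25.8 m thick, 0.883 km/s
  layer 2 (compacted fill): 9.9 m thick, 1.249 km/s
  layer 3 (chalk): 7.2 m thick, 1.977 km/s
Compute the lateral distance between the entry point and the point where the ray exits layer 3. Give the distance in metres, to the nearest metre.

Apply Snell's law at each interface; in layer i the horizontal offset is hᵢ·tan θᵢ.
Layer 1: θ = 20.40°; offset = 25.8·tan 20.40° = 9.595 m.
Layer 2: sin θ = 1.249·sin 20.4°/0.883 = 0.4931, θ = 29.54°; offset = 9.9·tan 29.54° = 5.611 m.
Layer 3: sin θ = 1.977·sin 20.4°/0.883 = 0.7804, θ = 51.30°; offset = 7.2·tan 51.30° = 8.987 m.
Summing the layer offsets gives 24.193 m.

24 m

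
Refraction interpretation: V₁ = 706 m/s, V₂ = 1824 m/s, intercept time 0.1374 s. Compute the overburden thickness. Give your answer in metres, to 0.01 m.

θ_c = arcsin(706/1824) = 22.77°; cos θ_c = 0.9221.
tᵢ = 2h cos θ_c/V₁ ⇒ h = tᵢ·V₁/(2 cos θ_c) = 0.1374·706/(2·0.9221) = 52.60 m.

52.60 m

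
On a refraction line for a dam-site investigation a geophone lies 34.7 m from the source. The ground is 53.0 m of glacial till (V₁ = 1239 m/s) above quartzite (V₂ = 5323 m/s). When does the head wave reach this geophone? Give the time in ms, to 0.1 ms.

θ_c = arcsin(V₁/V₂) = arcsin(1239/5323) = 13.46°, cos θ_c = 0.9725.
Intercept time tᵢ = 2h cos θ_c / V₁ = 2·53.0·0.9725/1239 = 0.08320 s.
t = x/V₂ + tᵢ = 34.7/5323 + 0.08320 = 0.08972 s.

89.7 ms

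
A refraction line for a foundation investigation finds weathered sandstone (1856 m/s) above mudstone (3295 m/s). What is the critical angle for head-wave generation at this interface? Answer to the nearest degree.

34°

At critical incidence the refracted ray runs along the interface (θ₂ = 90°), so sin θ_c = V₁/V₂.
θ_c = arcsin(1856/3295) = arcsin 0.5633 = 34.28°.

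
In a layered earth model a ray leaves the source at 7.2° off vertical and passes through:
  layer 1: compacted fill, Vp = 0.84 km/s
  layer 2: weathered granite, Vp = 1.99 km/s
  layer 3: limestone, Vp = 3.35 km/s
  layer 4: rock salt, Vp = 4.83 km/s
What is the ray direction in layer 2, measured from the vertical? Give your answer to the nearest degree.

Snell's law across each interface conserves sin θ / V, so sin θ_2 = V_2·sin θ₁/V₁.
sin θ_2 = 1.99 × sin 7.2° / 0.84 = 0.2969.
θ_2 = arcsin 0.2969 = 17.27°.

17°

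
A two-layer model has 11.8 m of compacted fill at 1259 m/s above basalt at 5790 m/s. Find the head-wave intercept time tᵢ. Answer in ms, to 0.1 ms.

θ_c = arcsin(V₁/V₂) = arcsin(1259/5790) = 12.56°; cos θ_c = 0.9761.
tᵢ = 2h·cos θ_c / V₁ = 2·11.8·0.9761 / 1259 = 0.01830 s.

18.3 ms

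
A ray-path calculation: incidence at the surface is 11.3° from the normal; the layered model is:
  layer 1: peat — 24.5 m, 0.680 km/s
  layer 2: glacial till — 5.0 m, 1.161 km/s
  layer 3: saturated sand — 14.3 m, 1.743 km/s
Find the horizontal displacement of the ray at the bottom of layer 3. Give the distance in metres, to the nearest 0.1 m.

15.0 m

Apply Snell's law at each interface; in layer i the horizontal offset is hᵢ·tan θᵢ.
Layer 1: θ = 11.30°; offset = 24.5·tan 11.30° = 4.896 m.
Layer 2: sin θ = 1.161·sin 11.3°/0.680 = 0.3345, θ = 19.55°; offset = 5.0·tan 19.55° = 1.775 m.
Layer 3: sin θ = 1.743·sin 11.3°/0.680 = 0.5023, θ = 30.15°; offset = 14.3·tan 30.15° = 8.306 m.
Summing the layer offsets gives 14.977 m.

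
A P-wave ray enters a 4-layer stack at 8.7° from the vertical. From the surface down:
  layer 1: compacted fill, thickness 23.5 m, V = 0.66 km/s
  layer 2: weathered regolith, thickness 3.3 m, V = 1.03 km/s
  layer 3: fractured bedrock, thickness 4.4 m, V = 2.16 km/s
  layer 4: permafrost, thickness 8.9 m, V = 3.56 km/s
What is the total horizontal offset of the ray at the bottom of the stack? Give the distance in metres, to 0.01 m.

p = sin θ₁/V₁ = sin 8.7°/0.66 = 2.2918e-01 s/km is conserved through the stack.
Layer 1: θ = 8.70°; offset = 23.5·tan 8.70° = 3.5960 m.
Layer 2: sin θ = p·1.03 = 0.2361 → θ = 13.65°; offset = 3.3·tan 13.65° = 0.8016 m.
Layer 3: sin θ = p·2.16 = 0.4950 → θ = 29.67°; offset = 4.4·tan 29.67° = 2.5069 m.
Layer 4: sin θ = p·3.56 = 0.8159 → θ = 54.68°; offset = 8.9·tan 54.68° = 12.5586 m.
Summing the layer offsets gives 19.4631 m.

19.46 m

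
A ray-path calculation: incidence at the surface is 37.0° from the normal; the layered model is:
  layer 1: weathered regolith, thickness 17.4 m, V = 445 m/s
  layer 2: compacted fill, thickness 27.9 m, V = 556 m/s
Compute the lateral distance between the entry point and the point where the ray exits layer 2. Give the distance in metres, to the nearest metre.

Ray parameter p = sin 37.0° / 445 m/s = 1.3524e-03 s/m.
Layer 1: θ = 37.00°; offset = 17.4·tan 37.00° = 13.112 m.
Layer 2: sin θ = p·556 = 0.7519 → θ = 48.76°; offset = 27.9·tan 48.76° = 31.823 m.
Summing the layer offsets gives 44.935 m.

45 m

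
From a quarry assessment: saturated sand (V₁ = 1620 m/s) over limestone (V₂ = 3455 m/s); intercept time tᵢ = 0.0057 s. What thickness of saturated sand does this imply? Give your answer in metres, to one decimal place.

5.2 m

θ_c = arcsin(1620/3455) = 27.96°; cos θ_c = 0.8833.
tᵢ = 2h cos θ_c/V₁ ⇒ h = tᵢ·V₁/(2 cos θ_c) = 0.0057·1620/(2·0.8833) = 5.23 m.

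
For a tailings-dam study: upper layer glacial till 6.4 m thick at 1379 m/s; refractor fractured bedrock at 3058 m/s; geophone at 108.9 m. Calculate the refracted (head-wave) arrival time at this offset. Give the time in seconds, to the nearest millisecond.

θ_c = arcsin(V₁/V₂) = arcsin(1379/3058) = 26.80°, cos θ_c = 0.8926.
Intercept time tᵢ = 2h cos θ_c / V₁ = 2·6.4·0.8926/1379 = 0.00828 s.
t = x/V₂ + tᵢ = 108.9/3058 + 0.00828 = 0.04390 s.

0.044 s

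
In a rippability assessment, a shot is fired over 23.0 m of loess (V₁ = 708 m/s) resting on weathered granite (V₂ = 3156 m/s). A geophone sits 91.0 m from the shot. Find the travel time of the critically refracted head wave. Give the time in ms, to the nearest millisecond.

θ_c = arcsin(V₁/V₂) = arcsin(708/3156) = 12.96°, cos θ_c = 0.9745.
Intercept time tᵢ = 2h cos θ_c / V₁ = 2·23.0·0.9745/708 = 0.06332 s.
t = x/V₂ + tᵢ = 91.0/3156 + 0.06332 = 0.09215 s.

92 ms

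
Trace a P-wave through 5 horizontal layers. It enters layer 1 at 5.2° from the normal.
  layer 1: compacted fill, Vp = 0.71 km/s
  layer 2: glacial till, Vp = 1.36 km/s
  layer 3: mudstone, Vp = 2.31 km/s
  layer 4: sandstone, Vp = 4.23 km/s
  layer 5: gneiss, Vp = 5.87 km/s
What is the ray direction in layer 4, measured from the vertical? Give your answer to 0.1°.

Snell's law across each interface conserves sin θ / V, so sin θ_4 = V_4·sin θ₁/V₁.
sin θ_4 = 4.23 × sin 5.2° / 0.71 = 0.5400.
θ_4 = arcsin 0.5400 = 32.68°.

32.7°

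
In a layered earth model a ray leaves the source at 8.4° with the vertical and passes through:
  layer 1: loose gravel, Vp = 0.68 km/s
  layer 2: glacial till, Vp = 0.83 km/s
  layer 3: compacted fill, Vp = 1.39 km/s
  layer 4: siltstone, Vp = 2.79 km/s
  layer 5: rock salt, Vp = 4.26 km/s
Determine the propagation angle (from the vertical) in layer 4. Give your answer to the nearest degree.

37°

Snell's law across each interface conserves sin θ / V, so sin θ_4 = V_4·sin θ₁/V₁.
sin θ_4 = 2.79 × sin 8.4° / 0.68 = 0.5994.
θ_4 = 36.82° from the vertical.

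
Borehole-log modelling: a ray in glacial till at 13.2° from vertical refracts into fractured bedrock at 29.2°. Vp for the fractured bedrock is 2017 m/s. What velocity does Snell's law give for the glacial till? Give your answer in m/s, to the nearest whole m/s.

Snell's law: sin 13.2°/V₁ = sin 29.2°/V₂.
V₁ = V₂·sin 13.2°/sin 29.2° = 2017 × 0.4681 = 944.09 m/s.

944 m/s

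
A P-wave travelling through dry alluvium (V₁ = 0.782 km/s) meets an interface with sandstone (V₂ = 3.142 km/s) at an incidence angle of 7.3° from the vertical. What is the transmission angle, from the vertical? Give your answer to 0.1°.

Snell's law: sin θ₂ = (V₂/V₁)·sin θ₁ = (3.142/0.782)·sin 7.3° = 0.5105.
θ₂ = arcsin 0.5105 = 30.70° from the normal.

30.7°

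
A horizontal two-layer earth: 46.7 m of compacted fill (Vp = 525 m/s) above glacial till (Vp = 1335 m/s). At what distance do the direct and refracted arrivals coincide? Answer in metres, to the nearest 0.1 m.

θ_c = arcsin(525/1335) = 23.16°, so cos θ_c = 0.9194 and tᵢ = 2h cos θ_c/V₁ = 0.1636 s.
At crossover x/V₁ = x/V₂ + tᵢ ⇒ x = tᵢ/(1/V₁ − 1/V₂) = 0.16357/(1.9048e-03 − 7.4906e-04) = 141.53 m.

141.5 m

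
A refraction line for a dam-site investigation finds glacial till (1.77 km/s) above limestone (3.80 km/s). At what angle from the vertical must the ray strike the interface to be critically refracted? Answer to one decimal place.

At critical incidence the refracted ray runs along the interface (θ₂ = 90°), so sin θ_c = V₁/V₂.
θ_c = arcsin(1.77/3.80) = arcsin 0.4658 = 27.76°.

27.8°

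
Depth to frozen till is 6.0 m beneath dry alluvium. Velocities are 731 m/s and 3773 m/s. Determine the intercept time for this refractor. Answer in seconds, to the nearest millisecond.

0.016 s

θ_c = arcsin(V₁/V₂) = arcsin(731/3773) = 11.17°; cos θ_c = 0.9811.
tᵢ = 2h·cos θ_c / V₁ = 2·6.0·0.9811 / 731 = 0.01610 s.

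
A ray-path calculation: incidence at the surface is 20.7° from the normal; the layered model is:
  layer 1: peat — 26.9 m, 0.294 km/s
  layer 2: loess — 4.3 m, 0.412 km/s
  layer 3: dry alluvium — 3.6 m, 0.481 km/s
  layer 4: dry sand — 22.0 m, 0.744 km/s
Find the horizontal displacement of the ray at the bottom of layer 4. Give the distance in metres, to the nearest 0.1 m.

Ray parameter p = sin 20.7° / 0.294 km/s = 1.2023e+00 s/km.
Layer 1: θ = 20.70°; offset = 26.9·tan 20.70° = 10.165 m.
Layer 2: sin θ = p·0.412 = 0.4953 → θ = 29.69°; offset = 4.3·tan 29.69° = 2.452 m.
Layer 3: sin θ = p·0.481 = 0.5783 → θ = 35.33°; offset = 3.6·tan 35.33° = 2.552 m.
Layer 4: sin θ = p·0.744 = 0.8945 → θ = 63.45°; offset = 22.0·tan 63.45° = 44.020 m.
Total horizontal offset = 59.188 m.

59.2 m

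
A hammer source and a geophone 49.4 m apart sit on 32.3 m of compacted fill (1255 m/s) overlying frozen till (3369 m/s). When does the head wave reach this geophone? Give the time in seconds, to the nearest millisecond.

θ_c = arcsin(V₁/V₂) = arcsin(1255/3369) = 21.87°, cos θ_c = 0.9280.
Intercept time tᵢ = 2h cos θ_c / V₁ = 2·32.3·0.9280/1255 = 0.04777 s.
t = x/V₂ + tᵢ = 49.4/3369 + 0.04777 = 0.06243 s.

0.062 s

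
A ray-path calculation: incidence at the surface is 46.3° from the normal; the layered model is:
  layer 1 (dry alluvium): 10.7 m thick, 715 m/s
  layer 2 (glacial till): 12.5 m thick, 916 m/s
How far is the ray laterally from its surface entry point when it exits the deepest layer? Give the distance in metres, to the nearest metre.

42 m

Apply Snell's law at each interface; in layer i the horizontal offset is hᵢ·tan θᵢ.
Layer 1: θ = 46.30°; offset = 10.7·tan 46.30° = 11.197 m.
Layer 2: sin θ = 916·sin 46.3°/715 = 0.9262, θ = 67.85°; offset = 12.5·tan 67.85° = 30.708 m.
Total horizontal offset = 41.905 m.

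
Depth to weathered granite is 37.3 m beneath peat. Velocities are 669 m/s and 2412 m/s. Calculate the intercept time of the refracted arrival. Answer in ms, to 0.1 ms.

107.1 ms

tᵢ = 2h·√(V₂²−V₁²)/(V₁V₂).
√(V₂²−V₁²) = √(2412²−669²) = 2317.4 m/s.
tᵢ = 2·37.3·2317.4/(669·2412) = 0.10713 s.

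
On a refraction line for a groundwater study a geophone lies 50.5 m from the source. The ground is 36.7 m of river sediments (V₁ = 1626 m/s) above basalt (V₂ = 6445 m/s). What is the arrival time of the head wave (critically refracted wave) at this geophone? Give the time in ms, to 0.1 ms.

t = x/V₂ + 2h·√(V₂²−V₁²)/(V₁V₂).
√(V₂²−V₁²) = √(6445²−1626²) = 6236.5 m/s; delay term = 2·36.7·6236.5/(1626·6445) = 0.04368 s.
t = 50.5/6445 + 0.04368 = 0.05152 s.

51.5 ms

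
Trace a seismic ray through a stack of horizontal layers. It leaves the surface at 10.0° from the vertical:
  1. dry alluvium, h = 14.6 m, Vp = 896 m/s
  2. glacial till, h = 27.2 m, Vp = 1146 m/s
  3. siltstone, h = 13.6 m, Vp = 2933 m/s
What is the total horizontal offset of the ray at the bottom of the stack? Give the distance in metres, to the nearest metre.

18 m

Apply Snell's law at each interface; in layer i the horizontal offset is hᵢ·tan θᵢ.
Layer 1: θ = 10.00°; offset = 14.6·tan 10.00° = 2.574 m.
Layer 2: sin θ = 1146·sin 10.0°/896 = 0.2221, θ = 12.83°; offset = 27.2·tan 12.83° = 6.196 m.
Layer 3: sin θ = 2933·sin 10.0°/896 = 0.5684, θ = 34.64°; offset = 13.6·tan 34.64° = 9.396 m.
Total horizontal offset = 18.166 m.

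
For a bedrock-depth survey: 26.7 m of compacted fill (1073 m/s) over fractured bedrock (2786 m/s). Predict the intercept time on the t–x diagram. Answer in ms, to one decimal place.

θ_c = arcsin(V₁/V₂) = arcsin(1073/2786) = 22.65°; cos θ_c = 0.9229.
tᵢ = 2h·cos θ_c / V₁ = 2·26.7·0.9229 / 1073 = 0.04593 s.

45.9 ms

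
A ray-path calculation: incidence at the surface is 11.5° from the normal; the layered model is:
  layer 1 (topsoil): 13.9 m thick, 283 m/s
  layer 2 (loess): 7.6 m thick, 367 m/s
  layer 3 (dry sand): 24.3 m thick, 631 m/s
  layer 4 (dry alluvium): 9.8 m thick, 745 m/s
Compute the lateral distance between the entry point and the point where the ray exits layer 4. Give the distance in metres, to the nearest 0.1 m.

23.0 m

p = sin θ₁/V₁ = sin 11.5°/283 = 7.0448e-04 s/m is conserved through the stack.
Layer 1: θ = 11.50°; offset = 13.9·tan 11.50° = 2.828 m.
Layer 2: sin θ = p·367 = 0.2585 → θ = 14.98°; offset = 7.6·tan 14.98° = 2.034 m.
Layer 3: sin θ = p·631 = 0.4445 → θ = 26.39°; offset = 24.3·tan 26.39° = 12.059 m.
Layer 4: sin θ = p·745 = 0.5248 → θ = 31.66°; offset = 9.8·tan 31.66° = 6.043 m.
Summing the layer offsets gives 22.964 m.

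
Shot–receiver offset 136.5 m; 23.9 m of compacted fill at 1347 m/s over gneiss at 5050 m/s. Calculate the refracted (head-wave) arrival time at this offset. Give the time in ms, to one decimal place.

θ_c = arcsin(V₁/V₂) = arcsin(1347/5050) = 15.47°, cos θ_c = 0.9638.
Intercept time tᵢ = 2h cos θ_c / V₁ = 2·23.9·0.9638/1347 = 0.03420 s.
t = x/V₂ + tᵢ = 136.5/5050 + 0.03420 = 0.06123 s.

61.2 ms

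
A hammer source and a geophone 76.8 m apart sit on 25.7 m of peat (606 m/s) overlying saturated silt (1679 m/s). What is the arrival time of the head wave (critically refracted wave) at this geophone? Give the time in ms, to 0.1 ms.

124.8 ms

θ_c = arcsin(V₁/V₂) = arcsin(606/1679) = 21.16°, cos θ_c = 0.9326.
Intercept time tᵢ = 2h cos θ_c / V₁ = 2·25.7·0.9326/606 = 0.07910 s.
t = x/V₂ + tᵢ = 76.8/1679 + 0.07910 = 0.12484 s.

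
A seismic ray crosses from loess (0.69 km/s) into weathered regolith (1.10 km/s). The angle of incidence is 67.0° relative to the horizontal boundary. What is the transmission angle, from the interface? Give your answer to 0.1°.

Angle from the normal: 90° − 67.0° = 23.0°.
Snell's law: sin θ₂ = (V₂/V₁)·sin θ₁ = (1.10/0.69)·sin 23.0° = 0.6229.
θ₂ = arcsin 0.6229 = 38.53° from the normal.
From the interface: 90° − 38.53° = 51.47°.

51.5°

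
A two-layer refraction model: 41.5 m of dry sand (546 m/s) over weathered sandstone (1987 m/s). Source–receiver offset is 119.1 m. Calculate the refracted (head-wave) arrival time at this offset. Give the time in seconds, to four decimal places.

t = x/V₂ + 2h·√(V₂²−V₁²)/(V₁V₂).
√(V₂²−V₁²) = √(1987²−546²) = 1910.5 m/s; delay term = 2·41.5·1910.5/(546·1987) = 0.14616 s.
t = 119.1/1987 + 0.14616 = 0.20610 s.

0.2061 s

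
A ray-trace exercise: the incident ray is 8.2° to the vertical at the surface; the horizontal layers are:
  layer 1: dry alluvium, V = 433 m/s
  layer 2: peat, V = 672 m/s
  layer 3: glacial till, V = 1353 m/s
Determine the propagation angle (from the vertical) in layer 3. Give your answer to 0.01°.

Ray parameter p = sin 8.2° / 433 = 3.2940e-04 s/m.
sin θ_3 = p·V_3 = 3.2940e-04 × 1353 = 0.4457.
θ_3 = 26.47° from the vertical.

26.47°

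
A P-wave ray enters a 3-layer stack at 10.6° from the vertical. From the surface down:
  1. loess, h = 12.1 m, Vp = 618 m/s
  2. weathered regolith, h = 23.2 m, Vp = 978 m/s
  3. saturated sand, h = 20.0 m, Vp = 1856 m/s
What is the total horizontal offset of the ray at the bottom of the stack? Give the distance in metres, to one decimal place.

22.6 m

Ray parameter p = sin 10.6° / 618 m/s = 2.9766e-04 s/m.
Layer 1: θ = 10.60°; offset = 12.1·tan 10.60° = 2.264 m.
Layer 2: sin θ = p·978 = 0.2911 → θ = 16.92°; offset = 23.2·tan 16.92° = 7.059 m.
Layer 3: sin θ = p·1856 = 0.5524 → θ = 33.54°; offset = 20.0·tan 33.54° = 13.255 m.
Total horizontal offset = 22.579 m.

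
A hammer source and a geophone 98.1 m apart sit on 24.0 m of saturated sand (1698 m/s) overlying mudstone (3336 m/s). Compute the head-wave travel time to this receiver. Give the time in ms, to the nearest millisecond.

θ_c = arcsin(V₁/V₂) = arcsin(1698/3336) = 30.60°, cos θ_c = 0.8608.
Intercept time tᵢ = 2h cos θ_c / V₁ = 2·24.0·0.8608/1698 = 0.02433 s.
t = x/V₂ + tᵢ = 98.1/3336 + 0.02433 = 0.05374 s.

54 ms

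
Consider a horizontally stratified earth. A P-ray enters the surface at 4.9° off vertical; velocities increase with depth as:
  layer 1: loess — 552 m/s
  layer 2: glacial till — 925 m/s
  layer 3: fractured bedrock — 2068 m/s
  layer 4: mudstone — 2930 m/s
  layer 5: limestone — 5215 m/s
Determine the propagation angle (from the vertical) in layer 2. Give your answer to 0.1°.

Ray parameter p = sin 4.9° / 552 = 1.5474e-04 s/m.
sin θ_2 = p·V_2 = 1.5474e-04 × 925 = 0.1431.
θ_2 = 8.23° from the vertical.

8.2°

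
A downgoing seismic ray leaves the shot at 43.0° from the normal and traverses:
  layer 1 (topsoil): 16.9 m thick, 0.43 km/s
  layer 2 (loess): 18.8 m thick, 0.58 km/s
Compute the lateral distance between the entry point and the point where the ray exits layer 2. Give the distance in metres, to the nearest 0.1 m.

59.9 m

Apply Snell's law at each interface; in layer i the horizontal offset is hᵢ·tan θᵢ.
Layer 1: θ = 43.00°; offset = 16.9·tan 43.00° = 15.760 m.
Layer 2: sin θ = 0.58·sin 43.0°/0.43 = 0.9199, θ = 66.91°; offset = 18.8·tan 66.91° = 44.102 m.
Summing the layer offsets gives 59.861 m.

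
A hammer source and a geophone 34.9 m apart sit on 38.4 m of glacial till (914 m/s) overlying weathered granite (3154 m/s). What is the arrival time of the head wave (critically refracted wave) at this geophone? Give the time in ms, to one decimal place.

91.5 ms

θ_c = arcsin(V₁/V₂) = arcsin(914/3154) = 16.85°, cos θ_c = 0.9571.
Intercept time tᵢ = 2h cos θ_c / V₁ = 2·38.4·0.9571/914 = 0.08042 s.
t = x/V₂ + tᵢ = 34.9/3154 + 0.08042 = 0.09149 s.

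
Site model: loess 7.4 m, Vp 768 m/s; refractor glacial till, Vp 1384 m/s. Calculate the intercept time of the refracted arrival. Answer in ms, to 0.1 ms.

θ_c = arcsin(V₁/V₂) = arcsin(768/1384) = 33.70°; cos θ_c = 0.8319.
tᵢ = 2h·cos θ_c / V₁ = 2·7.4·0.8319 / 768 = 0.01603 s.

16.0 ms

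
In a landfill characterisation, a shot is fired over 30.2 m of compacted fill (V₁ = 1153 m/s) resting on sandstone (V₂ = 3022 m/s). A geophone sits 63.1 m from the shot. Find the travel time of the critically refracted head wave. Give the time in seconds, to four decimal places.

θ_c = arcsin(V₁/V₂) = arcsin(1153/3022) = 22.43°, cos θ_c = 0.9244.
Intercept time tᵢ = 2h cos θ_c / V₁ = 2·30.2·0.9244/1153 = 0.04842 s.
t = x/V₂ + tᵢ = 63.1/3022 + 0.04842 = 0.06930 s.

0.0693 s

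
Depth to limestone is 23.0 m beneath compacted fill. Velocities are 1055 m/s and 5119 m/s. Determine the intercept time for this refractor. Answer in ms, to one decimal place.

tᵢ = 2h·√(V₂²−V₁²)/(V₁V₂).
√(V₂²−V₁²) = √(5119²−1055²) = 5009.1 m/s.
tᵢ = 2·23.0·5009.1/(1055·5119) = 0.04267 s.

42.7 ms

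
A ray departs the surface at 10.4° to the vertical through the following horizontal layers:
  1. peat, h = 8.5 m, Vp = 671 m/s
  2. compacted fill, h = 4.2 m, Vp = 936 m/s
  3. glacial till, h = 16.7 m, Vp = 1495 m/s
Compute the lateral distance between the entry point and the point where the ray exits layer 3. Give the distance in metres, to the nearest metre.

Apply Snell's law at each interface; in layer i the horizontal offset is hᵢ·tan θᵢ.
Layer 1: θ = 10.40°; offset = 8.5·tan 10.40° = 1.560 m.
Layer 2: sin θ = 936·sin 10.4°/671 = 0.2518, θ = 14.58°; offset = 4.2·tan 14.58° = 1.093 m.
Layer 3: sin θ = 1495·sin 10.4°/671 = 0.4022, θ = 23.72°; offset = 16.7·tan 23.72° = 7.336 m.
Total horizontal offset = 9.989 m.

10 m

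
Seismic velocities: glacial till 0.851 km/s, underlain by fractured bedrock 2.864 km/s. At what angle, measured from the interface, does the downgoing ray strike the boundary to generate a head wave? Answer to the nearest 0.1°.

72.7°

Critical incidence: sin θ_c = V₁/V₂ = 0.851/2.864 = 0.2971.
θ_c = arcsin 0.2971 = 17.29°.
Measured from the interface: 90° − 17.29° = 72.71°.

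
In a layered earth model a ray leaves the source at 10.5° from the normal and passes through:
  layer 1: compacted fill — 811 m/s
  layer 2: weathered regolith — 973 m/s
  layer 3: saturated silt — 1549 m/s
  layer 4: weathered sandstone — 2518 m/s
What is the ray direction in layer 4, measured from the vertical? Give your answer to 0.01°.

Snell's law across each interface conserves sin θ / V, so sin θ_4 = V_4·sin θ₁/V₁.
sin θ_4 = 2518 × sin 10.5° / 811 = 0.5658.
θ_4 = 34.46° from the vertical.

34.46°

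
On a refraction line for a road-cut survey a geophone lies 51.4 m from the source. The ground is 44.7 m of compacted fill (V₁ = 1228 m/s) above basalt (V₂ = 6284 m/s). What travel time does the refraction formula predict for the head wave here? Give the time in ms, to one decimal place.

t = x/V₂ + 2h·√(V₂²−V₁²)/(V₁V₂).
√(V₂²−V₁²) = √(6284²−1228²) = 6162.8 m/s; delay term = 2·44.7·6162.8/(1228·6284) = 0.07140 s.
t = 51.4/6284 + 0.07140 = 0.07958 s.

79.6 ms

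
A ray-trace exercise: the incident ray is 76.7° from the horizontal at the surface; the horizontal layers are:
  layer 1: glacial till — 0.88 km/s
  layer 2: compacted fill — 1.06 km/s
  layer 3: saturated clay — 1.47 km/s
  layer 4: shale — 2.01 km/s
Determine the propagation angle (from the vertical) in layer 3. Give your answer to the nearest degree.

23°

From the normal: θ₁ = 90° − 76.7° = 13.3°.
Ray parameter p = sin 13.3° / 0.88 = 2.6142e-01 s/km.
sin θ_3 = p·V_3 = 2.6142e-01 × 1.47 = 0.3843.
θ_3 = arcsin 0.3843 = 22.60°.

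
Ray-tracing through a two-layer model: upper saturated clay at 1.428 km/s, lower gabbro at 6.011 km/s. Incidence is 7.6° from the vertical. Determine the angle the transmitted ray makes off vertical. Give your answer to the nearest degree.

34°

sin θ₁/V₁ = sin θ₂/V₂ ⇒ sin θ₂ = 6.011·sin 7.6°/1.428 = 6.011·0.1323/1.428 = 0.5567.
θ₂ = arcsin 0.5567 = 33.83° from the normal.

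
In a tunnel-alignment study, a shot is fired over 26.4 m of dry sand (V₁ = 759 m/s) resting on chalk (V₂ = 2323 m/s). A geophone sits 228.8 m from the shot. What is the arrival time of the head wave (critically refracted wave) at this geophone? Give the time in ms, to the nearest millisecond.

t = x/V₂ + 2h·√(V₂²−V₁²)/(V₁V₂).
√(V₂²−V₁²) = √(2323²−759²) = 2195.5 m/s; delay term = 2·26.4·2195.5/(759·2323) = 0.06575 s.
t = 228.8/2323 + 0.06575 = 0.16424 s.

164 ms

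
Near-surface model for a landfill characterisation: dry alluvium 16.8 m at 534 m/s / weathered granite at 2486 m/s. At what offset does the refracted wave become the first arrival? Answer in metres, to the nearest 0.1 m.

41.8 m

θ_c = arcsin(534/2486) = 12.40°, so cos θ_c = 0.9767 and tᵢ = 2h cos θ_c/V₁ = 0.0615 s.
At crossover x/V₁ = x/V₂ + tᵢ ⇒ x = tᵢ/(1/V₁ − 1/V₂) = 0.06145/(1.8727e-03 − 4.0225e-04) = 41.79 m.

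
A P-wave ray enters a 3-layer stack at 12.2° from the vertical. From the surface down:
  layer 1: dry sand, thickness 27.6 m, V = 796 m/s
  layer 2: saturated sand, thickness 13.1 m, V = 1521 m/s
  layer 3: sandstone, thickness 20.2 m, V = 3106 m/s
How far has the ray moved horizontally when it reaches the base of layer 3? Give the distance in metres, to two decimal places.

41.19 m

Apply Snell's law at each interface; in layer i the horizontal offset is hᵢ·tan θᵢ.
Layer 1: θ = 12.20°; offset = 27.6·tan 12.20° = 5.9673 m.
Layer 2: sin θ = 1521·sin 12.2°/796 = 0.4038, θ = 23.82°; offset = 13.1·tan 23.82° = 5.7821 m.
Layer 3: sin θ = 3106·sin 12.2°/796 = 0.8246, θ = 55.55°; offset = 20.2·tan 55.55° = 29.4430 m.
Σ offsets = 41.1925 m.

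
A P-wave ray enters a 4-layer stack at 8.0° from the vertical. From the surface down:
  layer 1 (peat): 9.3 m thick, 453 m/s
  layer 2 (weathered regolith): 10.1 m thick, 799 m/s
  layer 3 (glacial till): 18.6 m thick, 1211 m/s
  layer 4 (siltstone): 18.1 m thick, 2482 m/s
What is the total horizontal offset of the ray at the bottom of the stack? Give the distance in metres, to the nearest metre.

Apply Snell's law at each interface; in layer i the horizontal offset is hᵢ·tan θᵢ.
Layer 1: θ = 8.00°; offset = 9.3·tan 8.00° = 1.307 m.
Layer 2: sin θ = 799·sin 8.0°/453 = 0.2455, θ = 14.21°; offset = 10.1·tan 14.21° = 2.558 m.
Layer 3: sin θ = 1211·sin 8.0°/453 = 0.3720, θ = 21.84°; offset = 18.6·tan 21.84° = 7.455 m.
Layer 4: sin θ = 2482·sin 8.0°/453 = 0.7625, θ = 49.69°; offset = 18.1·tan 49.69° = 21.334 m.
Σ offsets = 32.654 m.

33 m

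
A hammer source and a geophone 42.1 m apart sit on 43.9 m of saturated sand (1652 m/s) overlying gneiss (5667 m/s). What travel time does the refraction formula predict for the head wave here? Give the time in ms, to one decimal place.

t = x/V₂ + 2h·√(V₂²−V₁²)/(V₁V₂).
√(V₂²−V₁²) = √(5667²−1652²) = 5420.9 m/s; delay term = 2·43.9·5420.9/(1652·5667) = 0.05084 s.
t = 42.1/5667 + 0.05084 = 0.05827 s.

58.3 ms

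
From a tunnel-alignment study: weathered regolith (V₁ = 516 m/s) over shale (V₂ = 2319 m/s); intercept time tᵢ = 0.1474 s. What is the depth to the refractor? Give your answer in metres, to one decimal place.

39.0 m

h = tᵢ·V₁·V₂ / (2·√(V₂²−V₁²)).
√(V₂²−V₁²) = √(2319² − 516²) = 2260.9 m/s.
h = 0.1474 s × 516 × 2319 / (2 × 2260.9) = 39.01 m.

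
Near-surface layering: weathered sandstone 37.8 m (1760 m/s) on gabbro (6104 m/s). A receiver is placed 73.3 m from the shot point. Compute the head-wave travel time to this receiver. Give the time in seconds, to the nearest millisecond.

θ_c = arcsin(V₁/V₂) = arcsin(1760/6104) = 16.76°, cos θ_c = 0.9575.
Intercept time tᵢ = 2h cos θ_c / V₁ = 2·37.8·0.9575/1760 = 0.04113 s.
t = x/V₂ + tᵢ = 73.3/6104 + 0.04113 = 0.05314 s.

0.053 s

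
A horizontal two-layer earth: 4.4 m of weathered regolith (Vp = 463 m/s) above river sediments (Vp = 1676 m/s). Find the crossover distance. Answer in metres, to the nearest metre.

x_cross = 2h·√((V₂+V₁)/(V₂−V₁)).
(V₂+V₁)/(V₂−V₁) = (1676+463)/(1676−463) = 1.7634; √ = 1.3279.
x_cross = 2·4.4·1.3279 = 11.69 m.

12 m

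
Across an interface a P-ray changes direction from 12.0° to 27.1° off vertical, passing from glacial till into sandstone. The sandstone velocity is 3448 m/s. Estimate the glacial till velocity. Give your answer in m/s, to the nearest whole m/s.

sin 12.0° = 0.2079; sin 27.1° = 0.4555.
V₁ = V₂·(sin θ₁/sin θ₂) = 3448·(0.2079/0.4555) = 1573.67 m/s.

1574 m/s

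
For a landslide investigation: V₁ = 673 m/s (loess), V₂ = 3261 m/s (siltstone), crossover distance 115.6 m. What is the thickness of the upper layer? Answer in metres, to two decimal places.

h = (x_cross/2)·√((V₂−V₁)/(V₂+V₁)).
(V₂−V₁)/(V₂+V₁) = (3261−673)/(3261+673) = 0.6579; √ = 0.8111.
h = (115.6/2)·0.8111 = 46.88 m.

46.88 m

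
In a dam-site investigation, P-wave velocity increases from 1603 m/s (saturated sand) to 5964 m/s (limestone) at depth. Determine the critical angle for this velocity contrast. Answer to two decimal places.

At critical incidence the refracted ray runs along the interface (θ₂ = 90°), so sin θ_c = V₁/V₂.
θ_c = arcsin(1603/5964) = arcsin 0.2688 = 15.59°.

15.59°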